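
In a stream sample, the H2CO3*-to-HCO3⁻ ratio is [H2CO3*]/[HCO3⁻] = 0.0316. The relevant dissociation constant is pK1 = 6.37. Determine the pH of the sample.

pH = 7.87

From K1 = [H⁺][HCO3⁻]/[H2CO3*]:  pH = pK1 − log₁₀([H2CO3*]/[HCO3⁻])
log₁₀(0.0316) = -1.500
pH = 6.37 − (-1.500) = 7.87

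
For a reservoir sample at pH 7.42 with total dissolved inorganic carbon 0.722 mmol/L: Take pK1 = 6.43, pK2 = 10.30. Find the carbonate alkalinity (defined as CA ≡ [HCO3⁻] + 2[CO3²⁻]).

CA = [HCO3⁻] + 2[CO3²⁻] = (α₁ + 2α₂)·DIC
At pH 7.42: [H⁺]/K1 = 10^-0.99 = 0.10233, K2/[H⁺] = 10^-2.88 = 0.0013183
α₁ = 1/(1 + 0.10233 + 0.0013183) = 1/1.1036 = 0.9061; α₂ = α₁·K2/[H⁺] = 0.001194
α₁ + 2α₂ = 0.9085
CA = 0.9085 × 0.722 = 0.656 mmol/L

CA = 0.656 mmol/L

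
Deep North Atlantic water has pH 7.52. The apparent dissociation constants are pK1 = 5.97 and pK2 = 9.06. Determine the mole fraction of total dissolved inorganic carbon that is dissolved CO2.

α₀ = 1 / (1 + K1/[H⁺] + K1K2/[H⁺]²) = 1 / (1 + 10^+1.55 + 10^+0.01)
   = 1 / (1 + 35.481 + 1.0233) = 1/37.505 = 0.02666

α₀ = 0.0267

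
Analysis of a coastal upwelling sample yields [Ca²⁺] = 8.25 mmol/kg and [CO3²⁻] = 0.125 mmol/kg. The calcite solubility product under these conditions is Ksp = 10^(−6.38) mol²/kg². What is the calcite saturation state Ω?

Ksp = 10^(−6.38) = 4.169×10^-7
Ω = [Ca²⁺][CO3²⁻]/Ksp = (8.25×10^-3)(0.125×10^-3) / 4.169×10^-7 = 2.47

Ω = 2.47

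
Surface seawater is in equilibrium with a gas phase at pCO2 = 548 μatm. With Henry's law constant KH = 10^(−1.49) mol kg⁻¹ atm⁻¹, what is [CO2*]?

KH = 10^(−1.49) = 3.236×10^-2 mol kg⁻¹ atm⁻¹
[CO2*] = KH · pCO2 = 3.236×10^-2 × 548×10^-6 atm = 1.77×10^-5 mol/kg

[CO2*] = 17.7 μmol/kg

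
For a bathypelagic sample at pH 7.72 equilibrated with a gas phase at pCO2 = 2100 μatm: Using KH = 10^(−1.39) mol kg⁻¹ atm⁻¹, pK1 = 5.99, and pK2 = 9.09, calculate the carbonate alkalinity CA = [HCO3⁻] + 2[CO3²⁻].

[CO2*] = KH · pCO2 = 10^(−1.39) × 2100×10^-6 = 8.555×10^-5 mol/kg
α₀ = 1/(1 + K1/[H⁺] + K1K2/[H⁺]²) = 1/(1 + 10^+1.73 + 10^+0.36) = 0.01755
DIC = [CO2*]/α₀ = 8.555×10^-5 / 0.01755 = 4.876 mmol/kg
CA = (α₁ + 2α₂)·DIC = (0.9423 + 2×0.04019) × 4.876 = 4.99 mmol/kg

CA = 4.99 mmol/kg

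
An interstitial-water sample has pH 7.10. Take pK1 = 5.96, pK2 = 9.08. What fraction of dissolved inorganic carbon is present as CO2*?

α₀ = 0.0669

α₀ = 1 / (1 + K1/[H⁺] + K1K2/[H⁺]²) = 1 / (1 + 10^+1.14 + 10^-0.84)
   = 1 / (1 + 13.804 + 0.14454) = 1/14.948 = 0.06690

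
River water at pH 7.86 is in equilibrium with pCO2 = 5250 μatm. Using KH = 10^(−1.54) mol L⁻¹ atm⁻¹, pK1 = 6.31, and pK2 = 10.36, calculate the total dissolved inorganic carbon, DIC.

DIC = 5.54 mmol/L

[CO2*] = KH · pCO2 = 10^(−1.54) × 5250×10^-6 = 1.514×10^-4 mol/L
α₀ = 1/(1 + K1/[H⁺] + K1K2/[H⁺]²) = 1/(1 + 10^+1.55 + 10^-0.95) = 0.02733
DIC = [CO2*]/α₀ = 1.514×10^-4 / 0.02733 = 5.54 mmol/L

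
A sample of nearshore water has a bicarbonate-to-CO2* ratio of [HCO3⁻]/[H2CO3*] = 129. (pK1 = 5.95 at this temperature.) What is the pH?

pH = 8.06

From K1 = [H⁺][HCO3⁻]/[H2CO3*]:  pH = pK1 + log₁₀([HCO3⁻]/[H2CO3*])
log₁₀(129) = +2.111
pH = 5.95 + (+2.111) = 8.06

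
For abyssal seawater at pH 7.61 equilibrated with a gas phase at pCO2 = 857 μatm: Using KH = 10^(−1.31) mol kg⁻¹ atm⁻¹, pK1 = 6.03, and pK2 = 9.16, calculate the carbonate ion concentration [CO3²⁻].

[CO3²⁻] = 0.0450 mmol/kg

[CO2*] = KH · pCO2 = 10^(−1.31) × 857×10^-6 = 4.197×10^-5 mol/kg
α₀ = 1/(1 + K1/[H⁺] + K1K2/[H⁺]²) = 1/(1 + 10^+1.58 + 10^+0.03) = 0.02494
DIC = [CO2*]/α₀ = 4.197×10^-5 / 0.02494 = 1.683 mmol/kg
[CO3²⁻] = α₂·DIC; α₂ = 0.02673, so [CO3²⁻] = 0.02673 × 1.683 = 0.0450 mmol/kg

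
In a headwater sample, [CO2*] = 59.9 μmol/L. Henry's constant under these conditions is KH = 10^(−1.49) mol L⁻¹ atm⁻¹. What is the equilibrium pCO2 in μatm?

KH = 10^(−1.49) = 3.236×10^-2 mol L⁻¹ atm⁻¹
pCO2 = [CO2*]/KH = 59.9×10^-6 / 3.236×10^-2 = 1.85×10^-3 atm = 1850 μatm

pCO2 = 1850 μatm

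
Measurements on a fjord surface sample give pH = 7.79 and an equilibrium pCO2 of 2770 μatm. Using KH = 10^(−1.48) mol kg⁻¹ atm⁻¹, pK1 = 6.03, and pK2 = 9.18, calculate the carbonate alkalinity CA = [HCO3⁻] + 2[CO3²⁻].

CA = 5.71 mmol/kg

[CO2*] = KH · pCO2 = 10^(−1.48) × 2770×10^-6 = 9.172×10^-5 mol/kg
α₀ = 1/(1 + K1/[H⁺] + K1K2/[H⁺]²) = 1/(1 + 10^+1.76 + 10^+0.37) = 0.01642
DIC = [CO2*]/α₀ = 9.172×10^-5 / 0.01642 = 5.585 mmol/kg
CA = (α₁ + 2α₂)·DIC = (0.9451 + 2×0.03850) × 5.585 = 5.71 mmol/kg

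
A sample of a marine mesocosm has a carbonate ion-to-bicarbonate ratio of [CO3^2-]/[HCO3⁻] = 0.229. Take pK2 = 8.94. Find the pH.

From K2 = [H⁺][CO3^2-]/[HCO3⁻]:  pH = pK2 + log₁₀([CO3^2-]/[HCO3⁻])
log₁₀(0.229) = -0.640
pH = 8.94 + (-0.640) = 8.30

pH = 8.30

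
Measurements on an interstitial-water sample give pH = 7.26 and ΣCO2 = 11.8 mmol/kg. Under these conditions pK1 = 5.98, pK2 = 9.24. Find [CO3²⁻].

[CO3²⁻] = 0.116 mmol/kg

α₂ = 1 / (1 + [H⁺]/K2 + [H⁺]²/(K1K2)) = 1 / (1 + 10^+1.98 + 10^+0.70)
   = 1 / (1 + 95.499 + 5.0119) = 1/101.51 = 0.009851
[CO3²⁻] = α₂ × DIC = 0.009851 × 11.8 = 0.116 mmol/kg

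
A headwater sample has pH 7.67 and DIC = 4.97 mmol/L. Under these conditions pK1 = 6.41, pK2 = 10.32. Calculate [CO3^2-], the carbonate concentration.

[CO3²⁻] = 10.5 μmol/L

α₂ = 1 / (1 + [H⁺]/K2 + [H⁺]²/(K1K2)) = 1 / (1 + 10^+2.65 + 10^+1.39)
   = 1 / (1 + 446.68 + 24.547) = 1/472.23 = 0.002118
[CO3²⁻] = α₂ × DIC = 0.002118 × 4.97 = 0.0105 mmol/L = 10.5 μmol/L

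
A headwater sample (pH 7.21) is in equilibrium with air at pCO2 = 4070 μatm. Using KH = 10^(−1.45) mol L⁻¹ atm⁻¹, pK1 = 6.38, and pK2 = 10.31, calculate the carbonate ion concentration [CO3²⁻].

[CO3²⁻] = 0.776 μmol/L

[CO2*] = KH · pCO2 = 10^(−1.45) × 4070×10^-6 = 1.444×10^-4 mol/L
α₀ = 1/(1 + K1/[H⁺] + K1K2/[H⁺]²) = 1/(1 + 10^+0.83 + 10^-2.27) = 0.1288
DIC = [CO2*]/α₀ = 1.444×10^-4 / 0.1288 = 1.122 mmol/L
[CO3²⁻] = α₂·DIC; α₂ = 0.0006915, so [CO3²⁻] = 0.0006915 × 1.122 = 0.000776 mmol/L = 0.776 μmol/L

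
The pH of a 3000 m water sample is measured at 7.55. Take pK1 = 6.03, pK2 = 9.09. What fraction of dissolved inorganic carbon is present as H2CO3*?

α₀ = 0.0285

α₀ = 1 / (1 + K1/[H⁺] + K1K2/[H⁺]²) = 1 / (1 + 10^+1.52 + 10^-0.02)
   = 1 / (1 + 33.113 + 0.95499) = 1/35.068 = 0.02852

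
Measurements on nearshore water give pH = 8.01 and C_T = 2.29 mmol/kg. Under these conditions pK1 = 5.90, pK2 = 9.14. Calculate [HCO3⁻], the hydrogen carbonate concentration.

α₁ = 1 / (1 + [H⁺]/K1 + K2/[H⁺]) = 1 / (1 + 10^-2.11 + 10^-1.13)
   = 1 / (1 + 0.0077625 + 0.074131) = 1/1.0819 = 0.9243
[HCO3⁻] = α₁ × DIC = 0.9243 × 2.29 = 2.12 mmol/kg

[HCO3⁻] = 2.12 mmol/kg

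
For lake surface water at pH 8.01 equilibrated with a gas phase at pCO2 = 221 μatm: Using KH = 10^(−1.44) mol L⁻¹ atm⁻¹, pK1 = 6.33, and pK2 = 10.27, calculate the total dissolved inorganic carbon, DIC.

DIC = 0.394 mmol/L

[CO2*] = KH · pCO2 = 10^(−1.44) × 221×10^-6 = 8.024×10^-6 mol/L
α₀ = 1/(1 + K1/[H⁺] + K1K2/[H⁺]²) = 1/(1 + 10^+1.68 + 10^-0.58) = 0.02036
DIC = [CO2*]/α₀ = 8.024×10^-6 / 0.02036 = 0.394 mmol/L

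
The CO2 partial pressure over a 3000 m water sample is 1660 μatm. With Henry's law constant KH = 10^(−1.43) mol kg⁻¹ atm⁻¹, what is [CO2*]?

KH = 10^(−1.43) = 3.715×10^-2 mol kg⁻¹ atm⁻¹
[CO2*] = KH · pCO2 = 3.715×10^-2 × 1660×10^-6 atm = 6.17×10^-5 mol/kg

[CO2*] = 61.7 μmol/kg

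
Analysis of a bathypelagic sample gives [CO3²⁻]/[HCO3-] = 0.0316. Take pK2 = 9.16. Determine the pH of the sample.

pH = 7.66

From K2 = [H⁺][CO3²⁻]/[HCO3-]:  pH = pK2 + log₁₀([CO3²⁻]/[HCO3-])
log₁₀(0.0316) = -1.500
pH = 9.16 + (-1.500) = 7.66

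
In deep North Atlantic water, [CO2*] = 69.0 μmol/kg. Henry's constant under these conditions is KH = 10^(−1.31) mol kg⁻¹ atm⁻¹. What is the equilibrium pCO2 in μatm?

KH = 10^(−1.31) = 4.898×10^-2 mol kg⁻¹ atm⁻¹
pCO2 = [CO2*]/KH = 69.0×10^-6 / 4.898×10^-2 = 1.41×10^-3 atm = 1410 μatm

pCO2 = 1410 μatm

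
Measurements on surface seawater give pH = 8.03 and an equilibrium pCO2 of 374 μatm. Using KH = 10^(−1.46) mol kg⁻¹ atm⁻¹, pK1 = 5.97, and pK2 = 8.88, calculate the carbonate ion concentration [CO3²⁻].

[CO3²⁻] = 0.210 mmol/kg

[CO2*] = KH · pCO2 = 10^(−1.46) × 374×10^-6 = 1.297×10^-5 mol/kg
α₀ = 1/(1 + K1/[H⁺] + K1K2/[H⁺]²) = 1/(1 + 10^+2.06 + 10^+1.21) = 0.007574
DIC = [CO2*]/α₀ = 1.297×10^-5 / 0.007574 = 1.712 mmol/kg
[CO3²⁻] = α₂·DIC; α₂ = 0.1228, so [CO3²⁻] = 0.1228 × 1.712 = 0.210 mmol/kg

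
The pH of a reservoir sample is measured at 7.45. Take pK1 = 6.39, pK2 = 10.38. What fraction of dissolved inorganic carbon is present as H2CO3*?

α₀ = 1 / (1 + K1/[H⁺] + K1K2/[H⁺]²) = 1 / (1 + 10^+1.06 + 10^-1.87)
   = 1 / (1 + 11.482 + 0.013490) = 1/12.495 = 0.08003

α₀ = 0.0800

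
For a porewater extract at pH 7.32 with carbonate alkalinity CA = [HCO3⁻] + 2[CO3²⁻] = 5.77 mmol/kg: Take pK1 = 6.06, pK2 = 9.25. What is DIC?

DIC = 6.01 mmol/kg

CA = [HCO3⁻] + 2[CO3²⁻] = (α₁ + 2α₂)·DIC
At pH 7.32: [H⁺]/K1 = 10^-1.26 = 0.054954, K2/[H⁺] = 10^-1.93 = 0.011749
α₁ = 1/(1 + 0.054954 + 0.011749) = 1/1.0667 = 0.9375; α₂ = α₁·K2/[H⁺] = 0.01101
α₁ + 2α₂ = 0.9595
DIC = CA / (α₁ + 2α₂) = 5.77 / 0.9595 = 6.01 mmol/kg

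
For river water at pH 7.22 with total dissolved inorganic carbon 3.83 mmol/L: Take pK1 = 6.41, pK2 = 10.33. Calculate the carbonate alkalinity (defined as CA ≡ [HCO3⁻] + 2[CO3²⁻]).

CA = [HCO3⁻] + 2[CO3²⁻] = (α₁ + 2α₂)·DIC
At pH 7.22: [H⁺]/K1 = 10^-0.81 = 0.15488, K2/[H⁺] = 10^-3.11 = 0.00077625
α₁ = 1/(1 + 0.15488 + 0.00077625) = 1/1.1557 = 0.8653; α₂ = α₁·K2/[H⁺] = 0.0006717
α₁ + 2α₂ = 0.8667
CA = 0.8667 × 3.83 = 3.32 mmol/L

CA = 3.32 mmol/L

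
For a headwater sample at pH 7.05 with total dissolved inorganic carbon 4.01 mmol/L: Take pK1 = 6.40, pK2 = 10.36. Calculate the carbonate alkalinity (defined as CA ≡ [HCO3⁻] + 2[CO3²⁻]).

CA = [HCO3⁻] + 2[CO3²⁻] = (α₁ + 2α₂)·DIC
At pH 7.05: [H⁺]/K1 = 10^-0.65 = 0.22387, K2/[H⁺] = 10^-3.31 = 0.00048978
α₁ = 1/(1 + 0.22387 + 0.00048978) = 1/1.2244 = 0.8168; α₂ = α₁·K2/[H⁺] = 0.0004000
α₁ + 2α₂ = 0.8176
CA = 0.8176 × 4.01 = 3.28 mmol/L

CA = 3.28 mmol/L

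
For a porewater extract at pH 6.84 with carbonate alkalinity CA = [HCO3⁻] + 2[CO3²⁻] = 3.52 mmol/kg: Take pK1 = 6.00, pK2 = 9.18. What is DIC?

DIC = 4.01 mmol/kg

CA = [HCO3⁻] + 2[CO3²⁻] = (α₁ + 2α₂)·DIC
At pH 6.84: [H⁺]/K1 = 10^-0.84 = 0.14454, K2/[H⁺] = 10^-2.34 = 0.0045709
α₁ = 1/(1 + 0.14454 + 0.0045709) = 1/1.1491 = 0.8702; α₂ = α₁·K2/[H⁺] = 0.003978
α₁ + 2α₂ = 0.8782
DIC = CA / (α₁ + 2α₂) = 3.52 / 0.8782 = 4.01 mmol/kg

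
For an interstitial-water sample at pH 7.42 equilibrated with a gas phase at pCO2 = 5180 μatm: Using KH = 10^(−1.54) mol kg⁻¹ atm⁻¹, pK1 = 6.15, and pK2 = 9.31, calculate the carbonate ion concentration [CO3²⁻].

[CO2*] = KH · pCO2 = 10^(−1.54) × 5180×10^-6 = 1.494×10^-4 mol/kg
α₀ = 1/(1 + K1/[H⁺] + K1K2/[H⁺]²) = 1/(1 + 10^+1.27 + 10^-0.62) = 0.05035
DIC = [CO2*]/α₀ = 1.494×10^-4 / 0.05035 = 2.967 mmol/kg
[CO3²⁻] = α₂·DIC; α₂ = 0.01208, so [CO3²⁻] = 0.01208 × 2.967 = 0.0358 mmol/kg

[CO3²⁻] = 0.0358 mmol/kg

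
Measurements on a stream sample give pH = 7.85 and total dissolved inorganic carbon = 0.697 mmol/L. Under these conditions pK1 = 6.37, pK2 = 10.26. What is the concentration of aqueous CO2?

α₀ = 1 / (1 + K1/[H⁺] + K1K2/[H⁺]²) = 1 / (1 + 10^+1.48 + 10^-0.93)
   = 1 / (1 + 30.200 + 0.11749) = 1/31.317 = 0.03193
[CO2*] = α₀ × DIC = 0.03193 × 0.697 = 0.0223 mmol/L

[CO2*] = 0.0223 mmol/L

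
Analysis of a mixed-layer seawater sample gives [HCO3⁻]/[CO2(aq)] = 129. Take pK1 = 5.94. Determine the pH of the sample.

From K1 = [H⁺][HCO3⁻]/[CO2(aq)]:  pH = pK1 + log₁₀([HCO3⁻]/[CO2(aq)])
log₁₀(129) = +2.111
pH = 5.94 + (+2.111) = 8.05

pH = 8.05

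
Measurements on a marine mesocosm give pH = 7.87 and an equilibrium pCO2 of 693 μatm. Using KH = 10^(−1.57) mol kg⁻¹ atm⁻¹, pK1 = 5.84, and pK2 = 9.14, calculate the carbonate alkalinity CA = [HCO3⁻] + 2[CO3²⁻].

CA = 2.21 mmol/kg

[CO2*] = KH · pCO2 = 10^(−1.57) × 693×10^-6 = 1.865×10^-5 mol/kg
α₀ = 1/(1 + K1/[H⁺] + K1K2/[H⁺]²) = 1/(1 + 10^+2.03 + 10^+0.76) = 0.008779
DIC = [CO2*]/α₀ = 1.865×10^-5 / 0.008779 = 2.125 mmol/kg
CA = (α₁ + 2α₂)·DIC = (0.9407 + 2×0.05052) × 2.125 = 2.21 mmol/kg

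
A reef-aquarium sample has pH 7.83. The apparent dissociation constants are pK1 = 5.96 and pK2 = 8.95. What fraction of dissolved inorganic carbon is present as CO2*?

α₀ = 0.0124

α₀ = 1 / (1 + K1/[H⁺] + K1K2/[H⁺]²) = 1 / (1 + 10^+1.87 + 10^+0.75)
   = 1 / (1 + 74.131 + 5.6234) = 1/80.754 = 0.01238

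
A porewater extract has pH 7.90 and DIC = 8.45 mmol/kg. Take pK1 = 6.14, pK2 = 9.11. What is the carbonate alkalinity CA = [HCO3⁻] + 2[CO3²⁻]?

CA = [HCO3⁻] + 2[CO3²⁻] = (α₁ + 2α₂)·DIC
At pH 7.90: [H⁺]/K1 = 10^-1.76 = 0.017378, K2/[H⁺] = 10^-1.21 = 0.061660
α₁ = 1/(1 + 0.017378 + 0.061660) = 1/1.0790 = 0.9268; α₂ = α₁·K2/[H⁺] = 0.05714
α₁ + 2α₂ = 1.0410
CA = 1.0410 × 8.45 = 8.80 mmol/kg

CA = 8.80 mmol/kg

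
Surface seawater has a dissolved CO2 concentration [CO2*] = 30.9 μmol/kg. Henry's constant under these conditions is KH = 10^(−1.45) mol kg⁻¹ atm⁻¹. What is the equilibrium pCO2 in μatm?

pCO2 = 871 μatm

KH = 10^(−1.45) = 3.548×10^-2 mol kg⁻¹ atm⁻¹
pCO2 = [CO2*]/KH = 30.9×10^-6 / 3.548×10^-2 = 8.71×10^-4 atm = 871 μatm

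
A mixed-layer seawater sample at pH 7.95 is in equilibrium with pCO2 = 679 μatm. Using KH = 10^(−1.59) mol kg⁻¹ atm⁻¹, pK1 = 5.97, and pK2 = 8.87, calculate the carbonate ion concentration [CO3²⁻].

[CO3²⁻] = 0.200 mmol/kg

[CO2*] = KH · pCO2 = 10^(−1.59) × 679×10^-6 = 1.745×10^-5 mol/kg
α₀ = 1/(1 + K1/[H⁺] + K1K2/[H⁺]²) = 1/(1 + 10^+1.98 + 10^+1.06) = 0.009261
DIC = [CO2*]/α₀ = 1.745×10^-5 / 0.009261 = 1.885 mmol/kg
[CO3²⁻] = α₂·DIC; α₂ = 0.1063, so [CO3²⁻] = 0.1063 × 1.885 = 0.200 mmol/kg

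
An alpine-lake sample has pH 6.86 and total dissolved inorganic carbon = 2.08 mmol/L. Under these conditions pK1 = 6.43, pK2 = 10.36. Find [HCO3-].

α₁ = 1 / (1 + [H⁺]/K1 + K2/[H⁺]) = 1 / (1 + 10^-0.43 + 10^-3.50)
   = 1 / (1 + 0.37154 + 0.00031623) = 1/1.3719 = 0.7289
[HCO3⁻] = α₁ × DIC = 0.7289 × 2.08 = 1.52 mmol/L

[HCO3⁻] = 1.52 mmol/L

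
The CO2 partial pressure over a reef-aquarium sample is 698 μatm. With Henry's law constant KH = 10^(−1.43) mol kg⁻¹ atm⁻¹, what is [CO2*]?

KH = 10^(−1.43) = 3.715×10^-2 mol kg⁻¹ atm⁻¹
[CO2*] = KH · pCO2 = 3.715×10^-2 × 698×10^-6 atm = 2.59×10^-5 mol/kg

[CO2*] = 25.9 μmol/kg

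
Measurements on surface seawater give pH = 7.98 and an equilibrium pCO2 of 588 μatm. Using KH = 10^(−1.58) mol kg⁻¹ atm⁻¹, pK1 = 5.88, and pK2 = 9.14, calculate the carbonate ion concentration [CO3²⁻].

[CO2*] = KH · pCO2 = 10^(−1.58) × 588×10^-6 = 1.547×10^-5 mol/kg
α₀ = 1/(1 + K1/[H⁺] + K1K2/[H⁺]²) = 1/(1 + 10^+2.10 + 10^+0.94) = 0.007375
DIC = [CO2*]/α₀ = 1.547×10^-5 / 0.007375 = 2.097 mmol/kg
[CO3²⁻] = α₂·DIC; α₂ = 0.06423, so [CO3²⁻] = 0.06423 × 2.097 = 0.135 mmol/kg

[CO3²⁻] = 0.135 mmol/kg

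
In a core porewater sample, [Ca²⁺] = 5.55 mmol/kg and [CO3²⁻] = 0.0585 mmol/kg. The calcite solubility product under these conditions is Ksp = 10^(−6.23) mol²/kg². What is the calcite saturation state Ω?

Ksp = 10^(−6.23) = 5.888×10^-7
Ω = [Ca²⁺][CO3²⁻]/Ksp = (5.55×10^-3)(0.0585×10^-3) / 5.888×10^-7 = 0.551

Ω = 0.551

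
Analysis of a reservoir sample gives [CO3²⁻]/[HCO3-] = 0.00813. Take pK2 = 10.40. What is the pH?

pH = 8.31

From K2 = [H⁺][CO3²⁻]/[HCO3-]:  pH = pK2 + log₁₀([CO3²⁻]/[HCO3-])
log₁₀(0.00813) = -2.090
pH = 10.40 + (-2.090) = 8.31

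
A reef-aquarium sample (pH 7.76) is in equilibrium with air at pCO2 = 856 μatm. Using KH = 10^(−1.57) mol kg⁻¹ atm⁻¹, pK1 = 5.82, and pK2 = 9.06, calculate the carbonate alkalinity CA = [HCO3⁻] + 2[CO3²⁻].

CA = 2.21 mmol/kg

[CO2*] = KH · pCO2 = 10^(−1.57) × 856×10^-6 = 2.304×10^-5 mol/kg
α₀ = 1/(1 + K1/[H⁺] + K1K2/[H⁺]²) = 1/(1 + 10^+1.94 + 10^+0.64) = 0.01082
DIC = [CO2*]/α₀ = 2.304×10^-5 / 0.01082 = 2.130 mmol/kg
CA = (α₁ + 2α₂)·DIC = (0.9420 + 2×0.04721) × 2.130 = 2.21 mmol/kg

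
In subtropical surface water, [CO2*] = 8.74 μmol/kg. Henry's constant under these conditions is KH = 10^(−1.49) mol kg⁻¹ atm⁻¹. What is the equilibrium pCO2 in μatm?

KH = 10^(−1.49) = 3.236×10^-2 mol kg⁻¹ atm⁻¹
pCO2 = [CO2*]/KH = 8.74×10^-6 / 3.236×10^-2 = 2.70×10^-4 atm = 270 μatm

pCO2 = 270 μatm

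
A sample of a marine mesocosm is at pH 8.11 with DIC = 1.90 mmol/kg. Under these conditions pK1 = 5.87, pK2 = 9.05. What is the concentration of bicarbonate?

α₁ = 1 / (1 + [H⁺]/K1 + K2/[H⁺]) = 1 / (1 + 10^-2.24 + 10^-0.94)
   = 1 / (1 + 0.0057544 + 0.11482) = 1/1.1206 = 0.8924
[HCO3⁻] = α₁ × DIC = 0.8924 × 1.90 = 1.70 mmol/kg

[HCO3⁻] = 1.70 mmol/kg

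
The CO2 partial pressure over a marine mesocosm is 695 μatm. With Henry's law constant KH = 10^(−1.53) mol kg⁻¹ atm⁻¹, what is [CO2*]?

KH = 10^(−1.53) = 2.951×10^-2 mol kg⁻¹ atm⁻¹
[CO2*] = KH · pCO2 = 2.951×10^-2 × 695×10^-6 atm = 2.05×10^-5 mol/kg

[CO2*] = 20.5 μmol/kg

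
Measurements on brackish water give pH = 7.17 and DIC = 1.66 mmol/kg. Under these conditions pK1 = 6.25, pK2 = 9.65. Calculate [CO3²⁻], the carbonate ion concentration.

α₂ = 1 / (1 + [H⁺]/K2 + [H⁺]²/(K1K2)) = 1 / (1 + 10^+2.48 + 10^+1.56)
   = 1 / (1 + 302.00 + 36.308) = 1/339.30 = 0.002947
[CO3²⁻] = α₂ × DIC = 0.002947 × 1.66 = 0.00489 mmol/kg = 4.89 μmol/kg

[CO3²⁻] = 4.89 μmol/kg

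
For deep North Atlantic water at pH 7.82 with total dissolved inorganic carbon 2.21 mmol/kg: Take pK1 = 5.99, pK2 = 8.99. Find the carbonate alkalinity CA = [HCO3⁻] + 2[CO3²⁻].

CA = 2.32 mmol/kg

CA = [HCO3⁻] + 2[CO3²⁻] = (α₁ + 2α₂)·DIC
At pH 7.82: [H⁺]/K1 = 10^-1.83 = 0.014791, K2/[H⁺] = 10^-1.17 = 0.067608
α₁ = 1/(1 + 0.014791 + 0.067608) = 1/1.0824 = 0.9239; α₂ = α₁·K2/[H⁺] = 0.06246
α₁ + 2α₂ = 1.0488
CA = 1.0488 × 2.21 = 2.32 mmol/kg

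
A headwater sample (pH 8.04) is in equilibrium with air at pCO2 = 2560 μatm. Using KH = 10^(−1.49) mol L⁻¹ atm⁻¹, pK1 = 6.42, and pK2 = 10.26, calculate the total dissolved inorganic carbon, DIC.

[CO2*] = KH · pCO2 = 10^(−1.49) × 2560×10^-6 = 8.284×10^-5 mol/L
α₀ = 1/(1 + K1/[H⁺] + K1K2/[H⁺]²) = 1/(1 + 10^+1.62 + 10^-0.60) = 0.02329
DIC = [CO2*]/α₀ = 8.284×10^-5 / 0.02329 = 3.56 mmol/L

DIC = 3.56 mmol/L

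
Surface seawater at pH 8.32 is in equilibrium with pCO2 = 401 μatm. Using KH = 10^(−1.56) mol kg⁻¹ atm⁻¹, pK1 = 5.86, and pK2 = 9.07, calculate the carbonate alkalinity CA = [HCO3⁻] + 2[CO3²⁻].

CA = 4.32 mmol/kg

[CO2*] = KH · pCO2 = 10^(−1.56) × 401×10^-6 = 1.104×10^-5 mol/kg
α₀ = 1/(1 + K1/[H⁺] + K1K2/[H⁺]²) = 1/(1 + 10^+2.46 + 10^+1.71) = 0.002935
DIC = [CO2*]/α₀ = 1.104×10^-5 / 0.002935 = 3.763 mmol/kg
CA = (α₁ + 2α₂)·DIC = (0.8465 + 2×0.1505) × 3.763 = 4.32 mmol/kg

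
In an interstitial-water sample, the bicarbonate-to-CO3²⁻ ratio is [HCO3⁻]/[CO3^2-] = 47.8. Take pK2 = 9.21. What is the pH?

pH = 7.53

From K2 = [H⁺][CO3^2-]/[HCO3⁻]:  pH = pK2 − log₁₀([HCO3⁻]/[CO3^2-])
log₁₀(47.8) = +1.679
pH = 9.21 − (+1.679) = 7.53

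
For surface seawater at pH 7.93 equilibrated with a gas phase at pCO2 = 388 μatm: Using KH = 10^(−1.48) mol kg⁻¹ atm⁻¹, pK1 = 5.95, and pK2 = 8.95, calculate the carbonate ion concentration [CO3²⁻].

[CO3²⁻] = 0.117 mmol/kg

[CO2*] = KH · pCO2 = 10^(−1.48) × 388×10^-6 = 1.285×10^-5 mol/kg
α₀ = 1/(1 + K1/[H⁺] + K1K2/[H⁺]²) = 1/(1 + 10^+1.98 + 10^+0.96) = 0.009468
DIC = [CO2*]/α₀ = 1.285×10^-5 / 0.009468 = 1.357 mmol/kg
[CO3²⁻] = α₂·DIC; α₂ = 0.08635, so [CO3²⁻] = 0.08635 × 1.357 = 0.117 mmol/kg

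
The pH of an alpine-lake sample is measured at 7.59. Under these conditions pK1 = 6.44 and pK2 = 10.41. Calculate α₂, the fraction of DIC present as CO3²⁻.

α₂ = 0.00141

α₂ = 1 / (1 + [H⁺]/K2 + [H⁺]²/(K1K2)) = 1 / (1 + 10^+2.82 + 10^+1.67)
   = 1 / (1 + 660.69 + 46.774) = 1/708.47 = 0.001411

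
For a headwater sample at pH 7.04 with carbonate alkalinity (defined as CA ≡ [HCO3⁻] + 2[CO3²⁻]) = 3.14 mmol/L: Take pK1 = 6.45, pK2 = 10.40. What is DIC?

DIC = 3.95 mmol/L

CA = [HCO3⁻] + 2[CO3²⁻] = (α₁ + 2α₂)·DIC
At pH 7.04: [H⁺]/K1 = 10^-0.59 = 0.25704, K2/[H⁺] = 10^-3.36 = 0.00043652
α₁ = 1/(1 + 0.25704 + 0.00043652) = 1/1.2575 = 0.7952; α₂ = α₁·K2/[H⁺] = 0.0003471
α₁ + 2α₂ = 0.7959
DIC = CA / (α₁ + 2α₂) = 3.14 / 0.7959 = 3.95 mmol/L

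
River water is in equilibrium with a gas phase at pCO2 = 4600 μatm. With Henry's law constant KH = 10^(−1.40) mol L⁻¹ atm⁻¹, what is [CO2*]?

KH = 10^(−1.40) = 3.981×10^-2 mol L⁻¹ atm⁻¹
[CO2*] = KH · pCO2 = 3.981×10^-2 × 4600×10^-6 atm = 1.83×10^-4 mol/L

[CO2*] = 183 μmol/L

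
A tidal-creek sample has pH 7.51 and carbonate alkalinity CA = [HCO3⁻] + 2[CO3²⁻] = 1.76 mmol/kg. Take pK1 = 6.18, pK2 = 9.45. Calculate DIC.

DIC = 1.82 mmol/kg

CA = [HCO3⁻] + 2[CO3²⁻] = (α₁ + 2α₂)·DIC
At pH 7.51: [H⁺]/K1 = 10^-1.33 = 0.046774, K2/[H⁺] = 10^-1.94 = 0.011482
α₁ = 1/(1 + 0.046774 + 0.011482) = 1/1.0583 = 0.9450; α₂ = α₁·K2/[H⁺] = 0.01085
α₁ + 2α₂ = 0.9667
DIC = CA / (α₁ + 2α₂) = 1.76 / 0.9667 = 1.82 mmol/kg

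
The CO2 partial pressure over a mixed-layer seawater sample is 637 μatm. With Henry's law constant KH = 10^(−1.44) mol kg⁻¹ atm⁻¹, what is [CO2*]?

KH = 10^(−1.44) = 3.631×10^-2 mol kg⁻¹ atm⁻¹
[CO2*] = KH · pCO2 = 3.631×10^-2 × 637×10^-6 atm = 2.31×10^-5 mol/kg

[CO2*] = 23.1 μmol/kg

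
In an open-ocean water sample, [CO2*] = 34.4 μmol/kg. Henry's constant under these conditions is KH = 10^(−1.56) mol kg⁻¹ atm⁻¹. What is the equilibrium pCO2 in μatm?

pCO2 = 1250 μatm

KH = 10^(−1.56) = 2.754×10^-2 mol kg⁻¹ atm⁻¹
pCO2 = [CO2*]/KH = 34.4×10^-6 / 2.754×10^-2 = 1.25×10^-3 atm = 1250 μatm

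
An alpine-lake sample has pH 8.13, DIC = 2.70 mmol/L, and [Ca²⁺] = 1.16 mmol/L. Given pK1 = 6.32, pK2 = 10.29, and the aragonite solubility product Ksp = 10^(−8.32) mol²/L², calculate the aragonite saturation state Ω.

α₂ = 1 / (1 + [H⁺]/K2 + [H⁺]²/(K1K2)) = 1 / (1 + 10^+2.16 + 10^+0.35)
   = 1 / (1 + 144.54 + 2.2387) = 1/147.78 = 0.006767
[CO3²⁻] = α₂ × DIC = 0.006767 × 2.70 = 0.01827 mmol/L = 18.27 μmol/L
Ksp = 10^(−8.32) = 4.786×10^-9
Ω = [Ca²⁺][CO3²⁻]/Ksp = (1.16×10^-3)(1.827×10^-5) / 4.786×10^-9 = 4.43

Ω = 4.43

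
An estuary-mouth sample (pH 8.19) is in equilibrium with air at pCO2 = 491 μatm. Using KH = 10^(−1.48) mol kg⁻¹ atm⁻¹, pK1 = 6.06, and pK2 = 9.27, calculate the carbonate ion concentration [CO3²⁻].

[CO2*] = KH · pCO2 = 10^(−1.48) × 491×10^-6 = 1.626×10^-5 mol/kg
α₀ = 1/(1 + K1/[H⁺] + K1K2/[H⁺]²) = 1/(1 + 10^+2.13 + 10^+1.05) = 0.006797
DIC = [CO2*]/α₀ = 1.626×10^-5 / 0.006797 = 2.392 mmol/kg
[CO3²⁻] = α₂·DIC; α₂ = 0.07627, so [CO3²⁻] = 0.07627 × 2.392 = 0.182 mmol/kg

[CO3²⁻] = 0.182 mmol/kg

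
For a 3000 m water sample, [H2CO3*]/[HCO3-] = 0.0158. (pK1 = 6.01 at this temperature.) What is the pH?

From K1 = [H⁺][HCO3-]/[H2CO3*]:  pH = pK1 − log₁₀([H2CO3*]/[HCO3-])
log₁₀(0.0158) = -1.801
pH = 6.01 − (-1.801) = 7.81

pH = 7.81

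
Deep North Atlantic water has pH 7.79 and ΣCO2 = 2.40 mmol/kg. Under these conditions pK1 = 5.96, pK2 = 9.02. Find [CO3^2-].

[CO3²⁻] = 0.132 mmol/kg

α₂ = 1 / (1 + [H⁺]/K2 + [H⁺]²/(K1K2)) = 1 / (1 + 10^+1.23 + 10^-0.60)
   = 1 / (1 + 16.982 + 0.25119) = 1/18.234 = 0.05484
[CO3²⁻] = α₂ × DIC = 0.05484 × 2.40 = 0.132 mmol/kg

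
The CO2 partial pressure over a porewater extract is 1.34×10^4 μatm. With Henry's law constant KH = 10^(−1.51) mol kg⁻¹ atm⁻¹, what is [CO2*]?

KH = 10^(−1.51) = 3.090×10^-2 mol kg⁻¹ atm⁻¹
[CO2*] = KH · pCO2 = 3.090×10^-2 × 1.34×10^4×10^-6 atm = 4.14×10^-4 mol/kg

[CO2*] = 414 μmol/kg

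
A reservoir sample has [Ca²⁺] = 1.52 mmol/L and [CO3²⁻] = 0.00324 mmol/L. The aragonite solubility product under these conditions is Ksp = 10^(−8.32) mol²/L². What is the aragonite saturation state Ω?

Ω = 1.03

Ksp = 10^(−8.32) = 4.786×10^-9
Ω = [Ca²⁺][CO3²⁻]/Ksp = (1.52×10^-3)(0.00324×10^-3) / 4.786×10^-9 = 1.03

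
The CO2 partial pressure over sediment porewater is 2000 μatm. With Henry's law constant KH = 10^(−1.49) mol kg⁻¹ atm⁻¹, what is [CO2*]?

[CO2*] = 64.7 μmol/kg

KH = 10^(−1.49) = 3.236×10^-2 mol kg⁻¹ atm⁻¹
[CO2*] = KH · pCO2 = 3.236×10^-2 × 2000×10^-6 atm = 6.47×10^-5 mol/kg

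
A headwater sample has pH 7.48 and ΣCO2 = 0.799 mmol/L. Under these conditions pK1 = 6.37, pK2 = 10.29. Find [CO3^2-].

[CO3²⁻] = 1.15 μmol/L

α₂ = 1 / (1 + [H⁺]/K2 + [H⁺]²/(K1K2)) = 1 / (1 + 10^+2.81 + 10^+1.70)
   = 1 / (1 + 645.65 + 50.119) = 1/696.77 = 0.001435
[CO3²⁻] = α₂ × DIC = 0.001435 × 0.799 = 0.00115 mmol/L = 1.15 μmol/L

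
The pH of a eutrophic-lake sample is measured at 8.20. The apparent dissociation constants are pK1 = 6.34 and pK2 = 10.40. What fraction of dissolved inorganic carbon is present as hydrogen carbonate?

α₁ = 1 / (1 + [H⁺]/K1 + K2/[H⁺]) = 1 / (1 + 10^-1.86 + 10^-2.20)
   = 1 / (1 + 0.013804 + 0.0063096) = 1/1.0201 = 0.9803

α₁ = 0.980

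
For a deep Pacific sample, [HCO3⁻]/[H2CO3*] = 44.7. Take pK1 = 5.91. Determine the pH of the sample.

From K1 = [H⁺][HCO3⁻]/[H2CO3*]:  pH = pK1 + log₁₀([HCO3⁻]/[H2CO3*])
log₁₀(44.7) = +1.650
pH = 5.91 + (+1.650) = 7.56

pH = 7.56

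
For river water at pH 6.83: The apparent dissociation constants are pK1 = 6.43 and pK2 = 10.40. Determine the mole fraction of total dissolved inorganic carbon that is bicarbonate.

α₁ = 0.715

α₁ = 1 / (1 + [H⁺]/K1 + K2/[H⁺]) = 1 / (1 + 10^-0.40 + 10^-3.57)
   = 1 / (1 + 0.39811 + 0.00026915) = 1/1.3984 = 0.7151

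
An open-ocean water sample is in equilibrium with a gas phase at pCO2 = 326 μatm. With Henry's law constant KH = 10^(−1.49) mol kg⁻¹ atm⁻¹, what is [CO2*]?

[CO2*] = 10.5 μmol/kg

KH = 10^(−1.49) = 3.236×10^-2 mol kg⁻¹ atm⁻¹
[CO2*] = KH · pCO2 = 3.236×10^-2 × 326×10^-6 atm = 1.05×10^-5 mol/kg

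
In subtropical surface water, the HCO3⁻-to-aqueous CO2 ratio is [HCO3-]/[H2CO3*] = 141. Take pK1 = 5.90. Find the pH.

pH = 8.05

From K1 = [H⁺][HCO3-]/[H2CO3*]:  pH = pK1 + log₁₀([HCO3-]/[H2CO3*])
log₁₀(141) = +2.149
pH = 5.90 + (+2.149) = 8.05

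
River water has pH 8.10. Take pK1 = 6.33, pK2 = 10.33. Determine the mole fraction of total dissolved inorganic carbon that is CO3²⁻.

α₂ = 1 / (1 + [H⁺]/K2 + [H⁺]²/(K1K2)) = 1 / (1 + 10^+2.23 + 10^+0.46)
   = 1 / (1 + 169.82 + 2.8840) = 1/173.71 = 0.005757

α₂ = 0.00576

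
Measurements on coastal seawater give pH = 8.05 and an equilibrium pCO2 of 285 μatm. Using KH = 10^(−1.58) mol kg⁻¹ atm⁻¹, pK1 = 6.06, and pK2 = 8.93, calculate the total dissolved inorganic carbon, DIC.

DIC = 0.837 mmol/kg

[CO2*] = KH · pCO2 = 10^(−1.58) × 285×10^-6 = 7.496×10^-6 mol/kg
α₀ = 1/(1 + K1/[H⁺] + K1K2/[H⁺]²) = 1/(1 + 10^+1.99 + 10^+1.11) = 0.008960
DIC = [CO2*]/α₀ = 7.496×10^-6 / 0.008960 = 0.837 mmol/kg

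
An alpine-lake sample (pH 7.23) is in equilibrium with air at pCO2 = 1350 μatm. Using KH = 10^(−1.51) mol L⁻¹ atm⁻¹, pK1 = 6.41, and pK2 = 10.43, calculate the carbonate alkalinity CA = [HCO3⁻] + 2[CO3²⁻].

[CO2*] = KH · pCO2 = 10^(−1.51) × 1350×10^-6 = 4.172×10^-5 mol/L
α₀ = 1/(1 + K1/[H⁺] + K1K2/[H⁺]²) = 1/(1 + 10^+0.82 + 10^-2.38) = 0.1314
DIC = [CO2*]/α₀ = 4.172×10^-5 / 0.1314 = 0.3175 mmol/L
CA = (α₁ + 2α₂)·DIC = (0.8681 + 2×0.0005477) × 0.3175 = 0.276 mmol/L

CA = 0.276 mmol/L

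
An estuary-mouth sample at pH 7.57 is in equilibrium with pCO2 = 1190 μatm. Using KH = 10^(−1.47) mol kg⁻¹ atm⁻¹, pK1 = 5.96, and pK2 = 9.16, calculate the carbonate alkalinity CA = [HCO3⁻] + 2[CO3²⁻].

CA = 1.73 mmol/kg

[CO2*] = KH · pCO2 = 10^(−1.47) × 1190×10^-6 = 4.032×10^-5 mol/kg
α₀ = 1/(1 + K1/[H⁺] + K1K2/[H⁺]²) = 1/(1 + 10^+1.61 + 10^+0.02) = 0.02337
DIC = [CO2*]/α₀ = 4.032×10^-5 / 0.02337 = 1.725 mmol/kg
CA = (α₁ + 2α₂)·DIC = (0.9522 + 2×0.02447) × 1.725 = 1.73 mmol/kg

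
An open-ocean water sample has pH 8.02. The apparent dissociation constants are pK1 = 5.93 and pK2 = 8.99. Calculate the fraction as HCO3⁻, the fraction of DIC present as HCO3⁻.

α₁ = 0.897

α₁ = 1 / (1 + [H⁺]/K1 + K2/[H⁺]) = 1 / (1 + 10^-2.09 + 10^-0.97)
   = 1 / (1 + 0.0081283 + 0.10715) = 1/1.1153 = 0.8966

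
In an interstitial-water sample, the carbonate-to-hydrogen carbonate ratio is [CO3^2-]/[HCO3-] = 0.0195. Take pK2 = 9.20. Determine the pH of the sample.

pH = 7.49

From K2 = [H⁺][CO3^2-]/[HCO3-]:  pH = pK2 + log₁₀([CO3^2-]/[HCO3-])
log₁₀(0.0195) = -1.710
pH = 9.20 + (-1.710) = 7.49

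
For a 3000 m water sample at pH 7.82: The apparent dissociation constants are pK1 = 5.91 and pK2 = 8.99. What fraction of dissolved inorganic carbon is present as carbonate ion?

α₂ = 0.0626

α₂ = 1 / (1 + [H⁺]/K2 + [H⁺]²/(K1K2)) = 1 / (1 + 10^+1.17 + 10^-0.74)
   = 1 / (1 + 14.791 + 0.18197) = 1/15.973 = 0.06261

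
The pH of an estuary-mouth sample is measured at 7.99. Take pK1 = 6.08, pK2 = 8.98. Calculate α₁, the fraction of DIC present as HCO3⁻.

α₁ = 0.897

α₁ = 1 / (1 + [H⁺]/K1 + K2/[H⁺]) = 1 / (1 + 10^-1.91 + 10^-0.99)
   = 1 / (1 + 0.012303 + 0.10233) = 1/1.1146 = 0.8972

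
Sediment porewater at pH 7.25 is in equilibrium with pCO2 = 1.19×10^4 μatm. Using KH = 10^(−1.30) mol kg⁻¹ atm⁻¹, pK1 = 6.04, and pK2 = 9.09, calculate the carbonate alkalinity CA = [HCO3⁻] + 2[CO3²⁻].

[CO2*] = KH · pCO2 = 10^(−1.30) × 1.19×10^4×10^-6 = 5.964×10^-4 mol/kg
α₀ = 1/(1 + K1/[H⁺] + K1K2/[H⁺]²) = 1/(1 + 10^+1.21 + 10^-0.63) = 0.05730
DIC = [CO2*]/α₀ = 5.964×10^-4 / 0.05730 = 10.41 mmol/kg
CA = (α₁ + 2α₂)·DIC = (0.9293 + 2×0.01343) × 10.41 = 9.95 mmol/kg

CA = 9.95 mmol/kg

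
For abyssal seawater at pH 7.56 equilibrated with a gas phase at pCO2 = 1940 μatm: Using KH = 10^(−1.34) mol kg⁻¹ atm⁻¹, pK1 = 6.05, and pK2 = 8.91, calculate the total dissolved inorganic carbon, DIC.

DIC = 3.09 mmol/kg

[CO2*] = KH · pCO2 = 10^(−1.34) × 1940×10^-6 = 8.868×10^-5 mol/kg
α₀ = 1/(1 + K1/[H⁺] + K1K2/[H⁺]²) = 1/(1 + 10^+1.51 + 10^+0.16) = 0.02873
DIC = [CO2*]/α₀ = 8.868×10^-5 / 0.02873 = 3.09 mmol/kg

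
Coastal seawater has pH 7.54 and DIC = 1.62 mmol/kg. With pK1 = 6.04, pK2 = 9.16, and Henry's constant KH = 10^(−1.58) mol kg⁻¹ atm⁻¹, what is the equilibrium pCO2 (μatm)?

α₀ = 1 / (1 + K1/[H⁺] + K1K2/[H⁺]²) = 1 / (1 + 10^+1.50 + 10^-0.12)
   = 1 / (1 + 31.623 + 0.75858) = 1/33.381 = 0.02996
[CO2*] = α₀ × DIC = 0.02996 × 1.62 = 0.04853 mmol/kg
pCO2 = [CO2*]/KH = 4.853×10^-5 / 2.630×10^-2 = 1850 μatm

pCO2 = 1850 μatm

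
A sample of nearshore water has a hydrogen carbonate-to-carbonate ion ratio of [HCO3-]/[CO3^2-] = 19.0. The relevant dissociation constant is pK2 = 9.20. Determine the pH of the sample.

From K2 = [H⁺][CO3^2-]/[HCO3-]:  pH = pK2 − log₁₀([HCO3-]/[CO3^2-])
log₁₀(19.0) = +1.279
pH = 9.20 − (+1.279) = 7.92

pH = 7.92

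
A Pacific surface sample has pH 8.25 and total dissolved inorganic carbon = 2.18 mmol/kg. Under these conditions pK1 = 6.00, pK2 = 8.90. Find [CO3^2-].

α₂ = 1 / (1 + [H⁺]/K2 + [H⁺]²/(K1K2)) = 1 / (1 + 10^+0.65 + 10^-1.60)
   = 1 / (1 + 4.4668 + 0.025119) = 1/5.4920 = 0.1821
[CO3²⁻] = α₂ × DIC = 0.1821 × 2.18 = 0.397 mmol/kg

[CO3²⁻] = 0.397 mmol/kg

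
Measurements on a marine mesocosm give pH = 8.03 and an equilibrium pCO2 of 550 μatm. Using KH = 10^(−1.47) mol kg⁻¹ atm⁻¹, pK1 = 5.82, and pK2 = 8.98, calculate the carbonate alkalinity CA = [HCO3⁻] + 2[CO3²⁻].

[CO2*] = KH · pCO2 = 10^(−1.47) × 550×10^-6 = 1.864×10^-5 mol/kg
α₀ = 1/(1 + K1/[H⁺] + K1K2/[H⁺]²) = 1/(1 + 10^+2.21 + 10^+1.26) = 0.005513
DIC = [CO2*]/α₀ = 1.864×10^-5 / 0.005513 = 3.380 mmol/kg
CA = (α₁ + 2α₂)·DIC = (0.8942 + 2×0.1003) × 3.380 = 3.70 mmol/kg

CA = 3.70 mmol/kg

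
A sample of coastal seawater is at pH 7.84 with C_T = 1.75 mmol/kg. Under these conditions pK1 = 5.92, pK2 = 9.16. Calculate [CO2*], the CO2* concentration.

α₀ = 1 / (1 + K1/[H⁺] + K1K2/[H⁺]²) = 1 / (1 + 10^+1.92 + 10^+0.60)
   = 1 / (1 + 83.176 + 3.9811) = 1/88.157 = 0.01134
[CO2*] = α₀ × DIC = 0.01134 × 1.75 = 0.0199 mmol/kg = 19.9 μmol/kg

[CO2*] = 19.9 μmol/kg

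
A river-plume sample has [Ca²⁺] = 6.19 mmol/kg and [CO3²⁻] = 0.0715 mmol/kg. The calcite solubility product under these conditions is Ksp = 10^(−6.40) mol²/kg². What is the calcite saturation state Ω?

Ω = 1.11

Ksp = 10^(−6.40) = 3.981×10^-7
Ω = [Ca²⁺][CO3²⁻]/Ksp = (6.19×10^-3)(0.0715×10^-3) / 3.981×10^-7 = 1.11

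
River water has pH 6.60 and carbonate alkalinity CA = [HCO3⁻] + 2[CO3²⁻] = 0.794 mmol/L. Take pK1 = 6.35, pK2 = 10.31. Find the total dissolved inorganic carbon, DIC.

CA = [HCO3⁻] + 2[CO3²⁻] = (α₁ + 2α₂)·DIC
At pH 6.60: [H⁺]/K1 = 10^-0.25 = 0.56234, K2/[H⁺] = 10^-3.71 = 0.00019498
α₁ = 1/(1 + 0.56234 + 0.00019498) = 1/1.5625 = 0.6400; α₂ = α₁·K2/[H⁺] = 0.0001248
α₁ + 2α₂ = 0.6402
DIC = CA / (α₁ + 2α₂) = 0.794 / 0.6402 = 1.24 mmol/L

DIC = 1.24 mmol/L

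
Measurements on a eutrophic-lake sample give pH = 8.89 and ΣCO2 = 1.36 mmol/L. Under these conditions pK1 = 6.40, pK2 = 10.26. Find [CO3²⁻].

[CO3²⁻] = 0.0555 mmol/L

α₂ = 1 / (1 + [H⁺]/K2 + [H⁺]²/(K1K2)) = 1 / (1 + 10^+1.37 + 10^-1.12)
   = 1 / (1 + 23.442 + 0.075858) = 1/24.518 = 0.04079
[CO3²⁻] = α₂ × DIC = 0.04079 × 1.36 = 0.0555 mmol/L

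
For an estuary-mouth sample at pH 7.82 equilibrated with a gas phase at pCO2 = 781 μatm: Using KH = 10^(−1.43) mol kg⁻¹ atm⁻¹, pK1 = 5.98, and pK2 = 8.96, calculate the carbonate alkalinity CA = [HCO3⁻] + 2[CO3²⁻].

[CO2*] = KH · pCO2 = 10^(−1.43) × 781×10^-6 = 2.902×10^-5 mol/kg
α₀ = 1/(1 + K1/[H⁺] + K1K2/[H⁺]²) = 1/(1 + 10^+1.84 + 10^+0.70) = 0.01330
DIC = [CO2*]/α₀ = 2.902×10^-5 / 0.01330 = 2.182 mmol/kg
CA = (α₁ + 2α₂)·DIC = (0.9200 + 2×0.06665) × 2.182 = 2.30 mmol/kg

CA = 2.30 mmol/kg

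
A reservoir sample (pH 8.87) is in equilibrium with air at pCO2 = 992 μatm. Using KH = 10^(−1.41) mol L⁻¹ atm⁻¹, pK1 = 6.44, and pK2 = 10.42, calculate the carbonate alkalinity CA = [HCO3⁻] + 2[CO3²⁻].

CA = 11.0 mmol/L

[CO2*] = KH · pCO2 = 10^(−1.41) × 992×10^-6 = 3.859×10^-5 mol/L
α₀ = 1/(1 + K1/[H⁺] + K1K2/[H⁺]²) = 1/(1 + 10^+2.43 + 10^+0.88) = 0.003600
DIC = [CO2*]/α₀ = 3.859×10^-5 / 0.003600 = 10.72 mmol/L
CA = (α₁ + 2α₂)·DIC = (0.9691 + 2×0.02731) × 10.72 = 11.0 mmol/L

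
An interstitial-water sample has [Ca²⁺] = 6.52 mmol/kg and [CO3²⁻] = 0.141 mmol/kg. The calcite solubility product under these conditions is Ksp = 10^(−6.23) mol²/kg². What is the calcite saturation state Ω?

Ksp = 10^(−6.23) = 5.888×10^-7
Ω = [Ca²⁺][CO3²⁻]/Ksp = (6.52×10^-3)(0.141×10^-3) / 5.888×10^-7 = 1.56

Ω = 1.56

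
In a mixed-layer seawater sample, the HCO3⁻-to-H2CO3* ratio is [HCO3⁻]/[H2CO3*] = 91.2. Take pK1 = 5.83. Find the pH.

pH = 7.79

From K1 = [H⁺][HCO3⁻]/[H2CO3*]:  pH = pK1 + log₁₀([HCO3⁻]/[H2CO3*])
log₁₀(91.2) = +1.960
pH = 5.83 + (+1.960) = 7.79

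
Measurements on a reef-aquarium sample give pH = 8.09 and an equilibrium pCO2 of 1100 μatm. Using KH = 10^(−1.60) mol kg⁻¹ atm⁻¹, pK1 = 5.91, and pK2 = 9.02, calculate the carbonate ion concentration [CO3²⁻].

[CO2*] = KH · pCO2 = 10^(−1.60) × 1100×10^-6 = 2.763×10^-5 mol/kg
α₀ = 1/(1 + K1/[H⁺] + K1K2/[H⁺]²) = 1/(1 + 10^+2.18 + 10^+1.25) = 0.005878
DIC = [CO2*]/α₀ = 2.763×10^-5 / 0.005878 = 4.701 mmol/kg
[CO3²⁻] = α₂·DIC; α₂ = 0.1045, so [CO3²⁻] = 0.1045 × 4.701 = 0.491 mmol/kg

[CO3²⁻] = 0.491 mmol/kg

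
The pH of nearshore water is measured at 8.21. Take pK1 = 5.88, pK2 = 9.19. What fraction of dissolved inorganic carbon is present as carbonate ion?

α₂ = 0.0944

α₂ = 1 / (1 + [H⁺]/K2 + [H⁺]²/(K1K2)) = 1 / (1 + 10^+0.98 + 10^-1.35)
   = 1 / (1 + 9.5499 + 0.044668) = 1/10.595 = 0.09439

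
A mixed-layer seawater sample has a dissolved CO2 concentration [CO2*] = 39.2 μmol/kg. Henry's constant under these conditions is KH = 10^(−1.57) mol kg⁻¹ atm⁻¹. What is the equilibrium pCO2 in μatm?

KH = 10^(−1.57) = 2.692×10^-2 mol kg⁻¹ atm⁻¹
pCO2 = [CO2*]/KH = 39.2×10^-6 / 2.692×10^-2 = 1.46×10^-3 atm = 1460 μatm

pCO2 = 1460 μatm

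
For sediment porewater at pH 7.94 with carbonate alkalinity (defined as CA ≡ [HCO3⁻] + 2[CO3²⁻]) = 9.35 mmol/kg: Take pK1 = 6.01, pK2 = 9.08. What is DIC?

CA = [HCO3⁻] + 2[CO3²⁻] = (α₁ + 2α₂)·DIC
At pH 7.94: [H⁺]/K1 = 10^-1.93 = 0.011749, K2/[H⁺] = 10^-1.14 = 0.072444
α₁ = 1/(1 + 0.011749 + 0.072444) = 1/1.0842 = 0.9223; α₂ = α₁·K2/[H⁺] = 0.06682
α₁ + 2α₂ = 1.0560
DIC = CA / (α₁ + 2α₂) = 9.35 / 1.0560 = 8.85 mmol/kg

DIC = 8.85 mmol/kg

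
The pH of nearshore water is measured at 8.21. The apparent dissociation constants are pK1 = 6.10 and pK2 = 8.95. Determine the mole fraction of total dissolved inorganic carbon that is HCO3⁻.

α₁ = 1 / (1 + [H⁺]/K1 + K2/[H⁺]) = 1 / (1 + 10^-2.11 + 10^-0.74)
   = 1 / (1 + 0.0077625 + 0.18197) = 1/1.1897 = 0.8405

α₁ = 0.841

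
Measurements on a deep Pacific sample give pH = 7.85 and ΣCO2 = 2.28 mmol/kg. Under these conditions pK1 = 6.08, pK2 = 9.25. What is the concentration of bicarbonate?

α₁ = 1 / (1 + [H⁺]/K1 + K2/[H⁺]) = 1 / (1 + 10^-1.77 + 10^-1.40)
   = 1 / (1 + 0.016982 + 0.039811) = 1/1.0568 = 0.9463
[HCO3⁻] = α₁ × DIC = 0.9463 × 2.28 = 2.16 mmol/kg

[HCO3⁻] = 2.16 mmol/kg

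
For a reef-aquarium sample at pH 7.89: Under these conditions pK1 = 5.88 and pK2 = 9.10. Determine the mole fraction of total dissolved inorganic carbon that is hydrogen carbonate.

α₁ = 1 / (1 + [H⁺]/K1 + K2/[H⁺]) = 1 / (1 + 10^-2.01 + 10^-1.21)
   = 1 / (1 + 0.0097724 + 0.061660) = 1/1.0714 = 0.9333

α₁ = 0.933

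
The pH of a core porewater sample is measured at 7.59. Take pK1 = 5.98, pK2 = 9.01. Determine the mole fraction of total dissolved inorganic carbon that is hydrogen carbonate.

α₁ = 0.941

α₁ = 1 / (1 + [H⁺]/K1 + K2/[H⁺]) = 1 / (1 + 10^-1.61 + 10^-1.42)
   = 1 / (1 + 0.024547 + 0.038019) = 1/1.0626 = 0.9411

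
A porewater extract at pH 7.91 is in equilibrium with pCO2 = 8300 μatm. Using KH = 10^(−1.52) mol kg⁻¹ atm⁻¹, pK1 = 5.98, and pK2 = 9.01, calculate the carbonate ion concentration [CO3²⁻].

[CO3²⁻] = 1.69 mmol/kg

[CO2*] = KH · pCO2 = 10^(−1.52) × 8300×10^-6 = 2.507×10^-4 mol/kg
α₀ = 1/(1 + K1/[H⁺] + K1K2/[H⁺]²) = 1/(1 + 10^+1.93 + 10^+0.83) = 0.01077
DIC = [CO2*]/α₀ = 2.507×10^-4 / 0.01077 = 23.28 mmol/kg
[CO3²⁻] = α₂·DIC; α₂ = 0.07280, so [CO3²⁻] = 0.07280 × 23.28 = 1.69 mmol/kg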